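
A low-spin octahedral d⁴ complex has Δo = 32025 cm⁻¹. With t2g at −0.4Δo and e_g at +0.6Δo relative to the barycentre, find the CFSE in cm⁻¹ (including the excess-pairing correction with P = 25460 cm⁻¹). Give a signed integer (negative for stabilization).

-25780

The d⁴ electrons fill as t2g^4 e_g^0.
The orbital stabilization is -1.6Δo = -1.6 × 32025 = -51240 cm⁻¹.
High-spin d⁴ would be t2g^3 e_g^1 with 0 pairs; low-spin has 1, so 1 excess pair costs +1P = +25460 cm⁻¹.
Combining: -51240 + 25460 = -25780 cm⁻¹.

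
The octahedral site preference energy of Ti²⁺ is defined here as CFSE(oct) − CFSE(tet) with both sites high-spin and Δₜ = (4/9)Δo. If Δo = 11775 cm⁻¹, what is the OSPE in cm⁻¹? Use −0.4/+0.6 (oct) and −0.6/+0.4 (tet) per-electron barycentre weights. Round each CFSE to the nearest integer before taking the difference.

Ti is in group 4, so Ti²⁺ is d² (4 − 2 = 2).
Octahedral (high-spin): t₂g² eg⁰, CFSE = 2(−0.4) + 0(+0.6) = -0.8Δo = -0.8 × 11775 = -9420 cm⁻¹.
In a tetrahedral site the filling is e² t₂⁰: CFSE(tet) = -1.2Δₜ = -1.2 × (4/9)(11775) = -6280 cm⁻¹.
Subtracting, OSPE = -9420 − (-6280) = -3140 cm⁻¹.

-3140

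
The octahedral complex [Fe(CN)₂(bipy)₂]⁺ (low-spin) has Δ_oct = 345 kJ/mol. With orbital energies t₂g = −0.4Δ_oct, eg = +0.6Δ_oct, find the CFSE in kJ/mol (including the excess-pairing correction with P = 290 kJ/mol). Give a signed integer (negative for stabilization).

Ligand charges: 2×(-1) from CN⁻ and 2×(+0) from bipy sum to -2; with overall charge +1, Fe is +3.
Fe is in group 8, so Fe³⁺ is d⁵ (8 − 3 = 5).
The d⁵ electrons fill as t₂g⁵ eg⁰.
The orbital stabilization is -2.0Δ_oct = -2.0 × 345 = -690 kJ/mol.
Relative to high-spin t₂g³ eg² (0 paired), the low-spin configuration has 2 additional pairs, contributing +2 × 290 = +580 kJ/mol.
Net CFSE = -690 + 580 = -110 kJ/mol.

-110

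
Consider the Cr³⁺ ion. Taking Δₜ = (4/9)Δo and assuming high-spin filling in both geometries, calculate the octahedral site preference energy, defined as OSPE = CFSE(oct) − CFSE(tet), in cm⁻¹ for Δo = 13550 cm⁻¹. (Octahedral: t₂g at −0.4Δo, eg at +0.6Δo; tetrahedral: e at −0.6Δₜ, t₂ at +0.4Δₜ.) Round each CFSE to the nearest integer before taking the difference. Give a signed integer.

-11442

Cr³⁺: group 6, so d-count = 6 − 3 = 3.
Octahedral (high-spin): t₂g³ eg⁰, CFSE = 3(−0.4) + 0(+0.6) = -1.2Δo = -1.2 × 13550 = -16260 cm⁻¹.
In a tetrahedral site the filling is e² t₂¹: CFSE(tet) = -0.8Δₜ = -0.8 × (4/9)(13550) = -4818 cm⁻¹.
OSPE = CFSE(oct) − CFSE(tet) = -16260 − (-4818) = -11442 cm⁻¹.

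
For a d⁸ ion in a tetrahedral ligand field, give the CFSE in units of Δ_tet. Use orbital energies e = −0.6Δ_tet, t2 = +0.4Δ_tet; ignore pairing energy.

-0.8 Δ_tet

With tetrahedral geometry the complex is necessarily high-spin.
Configuration: e^4 t2^4.
CFSE = 4(-0.6Δ_tet) + 4(0.4Δ_tet) = -2.4Δ_tet + 1.6Δ_tet = -0.8Δ_tet.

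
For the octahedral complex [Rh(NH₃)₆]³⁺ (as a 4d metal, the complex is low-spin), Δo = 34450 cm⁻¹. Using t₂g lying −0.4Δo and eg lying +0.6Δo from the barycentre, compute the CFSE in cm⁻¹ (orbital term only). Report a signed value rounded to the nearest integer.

-82680

NH₃ is neutral, so the +3 overall charge sits on Rh: oxidation state +3.
Group 9 minus oxidation state +3 gives a d⁶ configuration for Rh³⁺.
The d⁶ electrons fill as t₂g⁶ eg⁰.
CFSE(orbital) = 6×(-0.4Δo) + 0×(0.6Δo) = -2.4Δo; with Δo = 34450 cm⁻¹ that is -82680 cm⁻¹.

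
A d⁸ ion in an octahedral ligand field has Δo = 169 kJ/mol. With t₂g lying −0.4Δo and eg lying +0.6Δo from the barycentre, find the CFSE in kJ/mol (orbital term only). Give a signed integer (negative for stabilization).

-203

The d⁸ electrons fill as t₂g⁶ eg².
CFSE(orbital) = 6×(-0.4Δo) + 2×(0.6Δo) = -1.2Δo; with Δo = 169 kJ/mol that is -203 kJ/mol.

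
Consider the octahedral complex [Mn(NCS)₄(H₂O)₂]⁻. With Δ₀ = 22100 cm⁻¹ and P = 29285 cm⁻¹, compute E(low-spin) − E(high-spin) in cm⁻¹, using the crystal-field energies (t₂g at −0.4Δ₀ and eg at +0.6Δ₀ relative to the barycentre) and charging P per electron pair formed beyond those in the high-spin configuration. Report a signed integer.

7185

Ligand charges: 4×(-1) from NCS⁻ and 2×(+0) from H₂O sum to -4; with overall charge -1, Mn is +3.
Group 7 minus oxidation state +3 gives a d⁴ configuration for Mn³⁺.
High-spin d⁴ fills as t₂g³ eg¹ with CFSE 3(−0.4) + 1(+0.6) = -0.6Δ₀ = -13260 cm⁻¹.
Low-spin t₂g⁴ eg⁰ gives -1.6Δ₀ = -35360 cm⁻¹, but forming 1 extra pair costs 1P = 29285 cm⁻¹, so E(LS) = -35360 + 29285 = -6075 cm⁻¹.
E(LS) − E(HS) = -6075 − (-13260) = 7185 cm⁻¹.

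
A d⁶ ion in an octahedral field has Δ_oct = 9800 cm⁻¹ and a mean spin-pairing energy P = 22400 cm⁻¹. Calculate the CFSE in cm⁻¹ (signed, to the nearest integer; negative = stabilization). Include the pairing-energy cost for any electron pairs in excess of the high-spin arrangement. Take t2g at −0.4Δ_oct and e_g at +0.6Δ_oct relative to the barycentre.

-3920

Since Δ_oct = 9800 cm⁻¹ < P = 22400 cm⁻¹, the complex adopts the high-spin configuration.
Configuration: t2g^4 e_g^2.
Orbital CFSE = -0.4Δ_oct = -0.4 × 9800 = -3920 cm⁻¹.
High-spin has no excess pairs, so no pairing correction applies.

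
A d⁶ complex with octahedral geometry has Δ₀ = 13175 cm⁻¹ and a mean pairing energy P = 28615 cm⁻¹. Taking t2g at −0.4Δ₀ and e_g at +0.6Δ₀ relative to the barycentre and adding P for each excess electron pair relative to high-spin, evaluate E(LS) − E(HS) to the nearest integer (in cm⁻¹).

30880

High-spin d⁶ fills as t2g^4 e_g^2 with CFSE 4(−0.4) + 2(+0.6) = -0.4Δ₀ = -5270 cm⁻¹.
Low-spin: t2g^6 e_g^0, orbital CFSE = -2.4Δ₀ = -31620 cm⁻¹; plus 2 excess pairs × P = +57230 cm⁻¹; total 25610 cm⁻¹.
E(LS) − E(HS) = 25610 − (-5270) = 30880 cm⁻¹.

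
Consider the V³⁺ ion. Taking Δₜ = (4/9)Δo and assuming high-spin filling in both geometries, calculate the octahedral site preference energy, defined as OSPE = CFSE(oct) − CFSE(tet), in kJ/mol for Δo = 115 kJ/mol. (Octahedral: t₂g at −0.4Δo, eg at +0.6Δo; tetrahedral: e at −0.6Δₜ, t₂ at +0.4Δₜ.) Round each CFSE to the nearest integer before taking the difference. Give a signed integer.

-31

V is in group 5, so V³⁺ is d² (5 − 3 = 2).
Octahedral (high-spin): t₂g² eg⁰, CFSE = 2(−0.4) + 0(+0.6) = -0.8Δo = -0.8 × 115 = -92 kJ/mol.
Tetrahedral e² t₂⁰ gives -1.2Δₜ = -1.2 × (4/9) × 115 = -61 kJ/mol.
OSPE = -92 − (-61) = -31 kJ/mol.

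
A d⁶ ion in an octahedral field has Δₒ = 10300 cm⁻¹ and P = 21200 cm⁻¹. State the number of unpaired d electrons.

Here Δₒ < P (10300 < 21200), so the high-spin state is favoured.
Filling d⁶ accordingly: t2g^4 e_g^2.
Unpaired electrons: 4.

4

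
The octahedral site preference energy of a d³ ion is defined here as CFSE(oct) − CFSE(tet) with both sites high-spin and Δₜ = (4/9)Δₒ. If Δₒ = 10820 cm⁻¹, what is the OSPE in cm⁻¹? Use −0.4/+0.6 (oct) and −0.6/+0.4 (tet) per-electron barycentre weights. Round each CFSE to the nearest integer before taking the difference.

In an octahedral site d³ (HS) is t₂g³ eg⁰, giving CFSE(oct) = -1.2Δₒ = -12984 cm⁻¹.
Tetrahedral: e² t₂¹, CFSE = 2(−0.6) + 1(+0.4) = -0.8Δₜ = -0.8 × (4/9) × 10820 = -3847 cm⁻¹.
OSPE = -12984 − (-3847) = -9137 cm⁻¹.

-9137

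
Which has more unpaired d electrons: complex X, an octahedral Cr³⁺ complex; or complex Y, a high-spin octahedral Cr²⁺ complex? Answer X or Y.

Y

X: Cr is in group 6, so Cr³⁺ is d³ (6 − 3 = 3); t2g^3 e_g^0 → 3 unpaired.
Y: Group 6 minus oxidation state +2 gives a d⁴ configuration for Cr²⁺; t2g^3 e_g^1 → 4 unpaired.
So Y has more unpaired electrons.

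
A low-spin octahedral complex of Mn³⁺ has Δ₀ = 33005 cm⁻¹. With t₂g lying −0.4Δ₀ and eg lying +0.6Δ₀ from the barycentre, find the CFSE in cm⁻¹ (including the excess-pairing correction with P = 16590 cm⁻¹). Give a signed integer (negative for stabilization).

Mn³⁺: group 7, so d-count = 7 − 3 = 4.
The d⁴ electrons fill as t₂g⁴ eg⁰.
The orbital stabilization is -1.6Δ₀ = -1.6 × 33005 = -52808 cm⁻¹.
Pairing penalty: 1 pair vs 0 in the high-spin reference → 1 extra × P = 16590 cm⁻¹.
Overall CFSE = -52808 + 16590 = -36218 cm⁻¹.

-36218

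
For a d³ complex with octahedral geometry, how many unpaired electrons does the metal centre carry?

Configuration: t2g^3 e_g^0, giving 3 unpaired electrons.

3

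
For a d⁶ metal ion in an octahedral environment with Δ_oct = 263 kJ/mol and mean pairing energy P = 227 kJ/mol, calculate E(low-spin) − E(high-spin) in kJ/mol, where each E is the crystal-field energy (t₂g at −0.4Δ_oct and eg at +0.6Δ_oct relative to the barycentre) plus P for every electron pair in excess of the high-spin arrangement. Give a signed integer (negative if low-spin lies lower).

-72

In the high-spin limit (t₂g⁴ eg²) the orbital term is -0.4Δ_oct = -105 kJ/mol, with no excess pairing.
Low-spin: t₂g⁶ eg⁰, orbital CFSE = -2.4Δ_oct = -631 kJ/mol; plus 2 excess pairs × P = +454 kJ/mol; total -177 kJ/mol.
Thus E(LS) − E(HS) = -72 kJ/mol.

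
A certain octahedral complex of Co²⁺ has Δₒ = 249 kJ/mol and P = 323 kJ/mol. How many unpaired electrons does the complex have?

3

Group 9 minus oxidation state +2 gives a d⁷ configuration for Co²⁺.
Since Δₒ = 249 kJ/mol < P = 323 kJ/mol, the complex adopts the high-spin configuration.
Filling d⁷ accordingly: t₂g⁵ eg².
Unpaired electrons: 3.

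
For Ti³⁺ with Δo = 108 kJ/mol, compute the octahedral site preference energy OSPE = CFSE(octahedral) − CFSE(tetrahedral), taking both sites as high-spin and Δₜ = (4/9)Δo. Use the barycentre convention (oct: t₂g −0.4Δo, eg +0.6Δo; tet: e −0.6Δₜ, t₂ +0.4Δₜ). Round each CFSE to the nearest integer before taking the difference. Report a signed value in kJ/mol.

Ti is in group 4, so Ti³⁺ is d¹ (4 − 3 = 1).
Octahedral (high-spin): t2g^1 e_g^0, CFSE = 1(−0.4) + 0(+0.6) = -0.4Δo = -0.4 × 108 = -43 kJ/mol.
Tetrahedral: e^1 t2^0, CFSE = 1(−0.6) + 0(+0.4) = -0.6Δₜ = -0.6 × (4/9) × 108 = -29 kJ/mol.
OSPE = -43 − (-29) = -14 kJ/mol.

-14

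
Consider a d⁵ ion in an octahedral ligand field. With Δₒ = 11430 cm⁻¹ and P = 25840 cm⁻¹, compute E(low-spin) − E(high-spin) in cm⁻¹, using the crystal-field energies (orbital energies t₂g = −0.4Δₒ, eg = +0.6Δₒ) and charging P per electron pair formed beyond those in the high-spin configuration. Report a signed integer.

28820

In the high-spin limit (t₂g³ eg²) the orbital term is 0.0Δₒ = 0 cm⁻¹, with no excess pairing.
Low-spin: t₂g⁵ eg⁰, orbital CFSE = -2.0Δₒ = -22860 cm⁻¹; plus 2 excess pairs × P = +51680 cm⁻¹; total 28820 cm⁻¹.
E(LS) − E(HS) = 28820 − (0) = 28820 cm⁻¹.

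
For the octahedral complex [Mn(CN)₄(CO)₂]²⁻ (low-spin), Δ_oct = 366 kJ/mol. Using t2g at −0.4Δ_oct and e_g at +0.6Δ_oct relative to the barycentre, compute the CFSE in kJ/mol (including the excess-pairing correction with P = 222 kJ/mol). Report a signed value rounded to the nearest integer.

-288

Ligand charges: 4×(-1) from CN⁻ and 2×(+0) from CO sum to -4; with overall charge -2, Mn is +2.
Mn sits in group 7; removing 2 electrons leaves Mn²⁺ with 7 − 2 = 5 d electrons.
The d⁵ electrons fill as t2g^5 e_g^0.
The orbital stabilization is -2.0Δ_oct = -2.0 × 366 = -732 kJ/mol.
Pairing penalty: 2 pairs vs 0 in the high-spin reference → 2 extra × P = 444 kJ/mol.
Net CFSE = -732 + 444 = -288 kJ/mol.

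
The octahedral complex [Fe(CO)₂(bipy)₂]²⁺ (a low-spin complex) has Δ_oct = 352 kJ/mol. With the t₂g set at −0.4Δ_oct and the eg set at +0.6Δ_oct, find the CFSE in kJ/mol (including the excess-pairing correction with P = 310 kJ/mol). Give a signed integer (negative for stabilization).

-225

Ligand charges: 2×(+0) from CO and 2×(+0) from bipy sum to +0; with overall charge +2, Fe is +2.
Fe²⁺: group 8, so d-count = 8 − 2 = 6.
The d⁶ electrons fill as t₂g⁶ eg⁰.
CFSE(orbital) = 6×(-0.4Δ_oct) + 0×(0.6Δ_oct) = -2.4Δ_oct; with Δ_oct = 352 kJ/mol that is -845 kJ/mol.
Pairing penalty: 3 pairs vs 1 in the high-spin reference → 2 extra × P = 620 kJ/mol.
Overall CFSE = -845 + 620 = -225 kJ/mol.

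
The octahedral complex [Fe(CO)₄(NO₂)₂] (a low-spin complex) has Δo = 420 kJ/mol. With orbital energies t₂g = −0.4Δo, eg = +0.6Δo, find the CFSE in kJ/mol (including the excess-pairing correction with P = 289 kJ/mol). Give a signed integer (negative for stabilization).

Ligand charges: 4×(+0) from CO and 2×(-1) from NO₂⁻ sum to -2; with overall charge +0, Fe is +2.
Fe sits in group 8; removing 2 electrons leaves Fe²⁺ with 8 − 2 = 6 d electrons.
The d⁶ electrons fill as t₂g⁶ eg⁰.
CFSE(orbital) = 6×(-0.4Δo) + 0×(0.6Δo) = -2.4Δo; with Δo = 420 kJ/mol that is -1008 kJ/mol.
Pairing penalty: 3 pairs vs 1 in the high-spin reference → 2 extra × P = 578 kJ/mol.
Overall CFSE = -1008 + 578 = -430 kJ/mol.

-430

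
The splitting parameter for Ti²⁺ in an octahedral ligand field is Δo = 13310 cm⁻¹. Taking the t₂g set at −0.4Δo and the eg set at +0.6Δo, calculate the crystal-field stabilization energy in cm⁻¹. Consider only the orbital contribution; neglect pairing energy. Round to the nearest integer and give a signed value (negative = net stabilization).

Ti²⁺: group 4, so d-count = 4 − 2 = 2.
Configuration: t₂g² eg⁰.
CFSE(orbital) = 2×(-0.4Δo) + 0×(0.6Δo) = -0.8Δo; with Δo = 13310 cm⁻¹ that is -10648 cm⁻¹.

-10648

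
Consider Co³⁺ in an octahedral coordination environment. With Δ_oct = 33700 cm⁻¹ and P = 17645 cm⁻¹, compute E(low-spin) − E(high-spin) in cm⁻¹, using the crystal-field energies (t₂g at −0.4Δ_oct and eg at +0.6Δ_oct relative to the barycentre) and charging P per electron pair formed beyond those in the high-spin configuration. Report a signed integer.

-32110

Co sits in group 9; removing 3 electrons leaves Co³⁺ with 9 − 3 = 6 d electrons.
High-spin d⁶ fills as t₂g⁴ eg² with CFSE 4(−0.4) + 2(+0.6) = -0.4Δ_oct = -13480 cm⁻¹.
For low-spin the configuration is t₂g⁶ eg⁰: orbital energy -2.4 × 33700 = -80880 cm⁻¹, and 2 additional pairs relative to high-spin add 35290 cm⁻¹, giving -45590 cm⁻¹.
E(LS) − E(HS) = -45590 − (-13480) = -32110 cm⁻¹.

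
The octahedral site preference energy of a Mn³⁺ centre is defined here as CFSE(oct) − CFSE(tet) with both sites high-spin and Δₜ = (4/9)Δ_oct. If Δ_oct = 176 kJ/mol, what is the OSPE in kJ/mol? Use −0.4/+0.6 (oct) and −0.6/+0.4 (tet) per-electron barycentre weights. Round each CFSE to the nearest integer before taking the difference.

Group 7 minus oxidation state +3 gives a d⁴ configuration for Mn³⁺.
Octahedral high-spin t2g^3 e_g^1: CFSE = -0.6 × 176 = -106 kJ/mol.
Tetrahedral: e^2 t2^2, CFSE = 2(−0.6) + 2(+0.4) = -0.4Δₜ = -0.4 × (4/9) × 176 = -31 kJ/mol.
Subtracting, OSPE = -106 − (-31) = -75 kJ/mol.

-75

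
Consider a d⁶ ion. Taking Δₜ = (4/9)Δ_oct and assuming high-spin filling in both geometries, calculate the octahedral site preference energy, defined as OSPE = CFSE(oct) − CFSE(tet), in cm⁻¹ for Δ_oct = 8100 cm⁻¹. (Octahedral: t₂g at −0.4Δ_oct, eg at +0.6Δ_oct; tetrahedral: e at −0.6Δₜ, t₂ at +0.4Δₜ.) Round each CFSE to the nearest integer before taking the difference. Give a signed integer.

-1080

In an octahedral site d⁶ (HS) is t₂g⁴ eg², giving CFSE(oct) = -0.4Δ_oct = -3240 cm⁻¹.
Tetrahedral e³ t₂³ gives -0.6Δₜ = -0.6 × (4/9) × 8100 = -2160 cm⁻¹.
Subtracting, OSPE = -3240 − (-2160) = -1080 cm⁻¹.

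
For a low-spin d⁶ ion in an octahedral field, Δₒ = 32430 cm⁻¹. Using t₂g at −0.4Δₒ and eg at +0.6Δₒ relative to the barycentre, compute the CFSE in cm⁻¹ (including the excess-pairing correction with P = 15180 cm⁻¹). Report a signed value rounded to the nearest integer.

Electron filling gives t₂g⁶ eg⁰.
Orbital CFSE = 6(-0.4) + 0(0.6) = -2.4Δₒ = -2.4 × 32430 = -77832 cm⁻¹.
Relative to high-spin t₂g⁴ eg² (1 paired), the low-spin configuration has 2 additional pairs, contributing +2 × 15180 = +30360 cm⁻¹.
Overall CFSE = -77832 + 30360 = -47472 cm⁻¹.

-47472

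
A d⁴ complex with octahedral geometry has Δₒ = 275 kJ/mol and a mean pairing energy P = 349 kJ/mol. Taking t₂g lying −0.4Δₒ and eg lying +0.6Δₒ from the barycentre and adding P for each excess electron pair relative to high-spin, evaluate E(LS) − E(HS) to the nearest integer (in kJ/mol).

In the high-spin limit (t₂g³ eg¹) the orbital term is -0.6Δₒ = -165 kJ/mol, with no excess pairing.
Low-spin t₂g⁴ eg⁰ gives -1.6Δₒ = -440 kJ/mol, but forming 1 extra pair costs 1P = 349 kJ/mol, so E(LS) = -440 + 349 = -91 kJ/mol.
E(LS) − E(HS) = -91 − (-165) = 74 kJ/mol.

74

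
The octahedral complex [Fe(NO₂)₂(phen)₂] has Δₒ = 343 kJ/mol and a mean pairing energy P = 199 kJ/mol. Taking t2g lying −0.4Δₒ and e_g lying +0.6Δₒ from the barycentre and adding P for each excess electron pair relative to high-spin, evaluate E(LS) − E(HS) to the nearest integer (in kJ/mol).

-288

Ligand charges: 2×(-1) from NO₂⁻ and 2×(+0) from phen sum to -2; with overall charge +0, Fe is +2.
Group 8 minus oxidation state +2 gives a d⁶ configuration for Fe²⁺.
High-spin: t2g^4 e_g^2, CFSE = -0.4Δₒ = -137 kJ/mol.
Low-spin: t2g^6 e_g^0, orbital CFSE = -2.4Δₒ = -823 kJ/mol; plus 2 excess pairs × P = +398 kJ/mol; total -425 kJ/mol.
The difference is -425 − (-137) = -288 kJ/mol, so low-spin lies lower.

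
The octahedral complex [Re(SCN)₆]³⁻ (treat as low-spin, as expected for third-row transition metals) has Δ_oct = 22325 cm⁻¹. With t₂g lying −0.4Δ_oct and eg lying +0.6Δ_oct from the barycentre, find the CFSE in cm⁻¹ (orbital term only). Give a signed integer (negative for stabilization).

Each SCN⁻ contributes -1; 6 × (-1) = -6. With overall charge -3, Re is in the +3 oxidation state.
Re sits in group 7; removing 3 electrons leaves Re³⁺ with 7 − 3 = 4 d electrons.
Electron filling gives t₂g⁴ eg⁰.
Orbital CFSE = 4(-0.4) + 0(0.6) = -1.6Δ_oct = -1.6 × 22325 = -35720 cm⁻¹.

-35720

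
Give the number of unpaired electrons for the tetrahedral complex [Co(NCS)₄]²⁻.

Each NCS⁻ contributes -1; 4 × (-1) = -4. With overall charge -2, Co is in the +2 oxidation state.
Group 9 minus oxidation state +2 gives a d⁷ configuration for Co²⁺.
Tetrahedral fields are weak (Δₜ ≈ 4/9 Δₒ), so electrons fill high-spin.
Configuration: e⁴ t₂³, giving 3 unpaired electrons.

3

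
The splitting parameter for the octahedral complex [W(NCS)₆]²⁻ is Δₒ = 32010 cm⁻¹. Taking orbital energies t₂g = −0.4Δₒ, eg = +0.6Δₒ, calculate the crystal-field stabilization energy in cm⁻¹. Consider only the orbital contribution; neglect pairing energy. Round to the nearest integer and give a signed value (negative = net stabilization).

Each NCS⁻ contributes -1; 6 × (-1) = -6. With overall charge -2, W is in the +4 oxidation state.
W sits in group 6; removing 4 electrons leaves W⁴⁺ with 6 − 4 = 2 d electrons.
Configuration: t₂g² eg⁰.
CFSE(orbital) = 2×(-0.4Δₒ) + 0×(0.6Δₒ) = -0.8Δₒ; with Δₒ = 32010 cm⁻¹ that is -25608 cm⁻¹.

-25608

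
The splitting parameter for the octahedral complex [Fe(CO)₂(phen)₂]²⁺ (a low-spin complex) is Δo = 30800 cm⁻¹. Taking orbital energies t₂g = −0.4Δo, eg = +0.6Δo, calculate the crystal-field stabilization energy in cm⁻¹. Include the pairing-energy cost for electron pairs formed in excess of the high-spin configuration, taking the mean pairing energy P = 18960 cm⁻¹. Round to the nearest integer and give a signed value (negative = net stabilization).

Ligand charges: 2×(+0) from CO and 2×(+0) from phen sum to +0; with overall charge +2, Fe is +2.
Group 8 minus oxidation state +2 gives a d⁶ configuration for Fe²⁺.
The d⁶ electrons fill as t₂g⁶ eg⁰.
CFSE(orbital) = 6×(-0.4Δo) + 0×(0.6Δo) = -2.4Δo; with Δo = 30800 cm⁻¹ that is -73920 cm⁻¹.
Pairing penalty: 3 pairs vs 1 in the high-spin reference → 2 extra × P = 37920 cm⁻¹.
Overall CFSE = -73920 + 37920 = -36000 cm⁻¹.

-36000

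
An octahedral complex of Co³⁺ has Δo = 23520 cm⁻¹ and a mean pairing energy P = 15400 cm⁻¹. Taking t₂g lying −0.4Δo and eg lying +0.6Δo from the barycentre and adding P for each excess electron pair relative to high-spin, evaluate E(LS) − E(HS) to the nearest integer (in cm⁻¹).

Group 9 minus oxidation state +3 gives a d⁶ configuration for Co³⁺.
High-spin: t₂g⁴ eg², CFSE = -0.4Δo = -9408 cm⁻¹.
Low-spin t₂g⁶ eg⁰ gives -2.4Δo = -56448 cm⁻¹, but forming 2 extra pairs costs 2P = 30800 cm⁻¹, so E(LS) = -56448 + 30800 = -25648 cm⁻¹.
Thus E(LS) − E(HS) = -16240 cm⁻¹.

-16240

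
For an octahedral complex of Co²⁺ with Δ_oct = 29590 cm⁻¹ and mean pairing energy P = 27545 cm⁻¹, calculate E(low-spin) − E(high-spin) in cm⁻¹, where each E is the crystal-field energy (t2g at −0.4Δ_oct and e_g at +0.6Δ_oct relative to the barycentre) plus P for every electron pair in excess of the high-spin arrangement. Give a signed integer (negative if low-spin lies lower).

-2045

Co is in group 9, so Co²⁺ is d⁷ (9 − 2 = 7).
High-spin d⁷ fills as t2g^5 e_g^2 with CFSE 5(−0.4) + 2(+0.6) = -0.8Δ_oct = -23672 cm⁻¹.
For low-spin the configuration is t2g^6 e_g^1: orbital energy -1.8 × 29590 = -53262 cm⁻¹, and 1 additional pair relative to high-spin adds 27545 cm⁻¹, giving -25717 cm⁻¹.
The difference is -25717 − (-23672) = -2045 cm⁻¹, so low-spin lies lower.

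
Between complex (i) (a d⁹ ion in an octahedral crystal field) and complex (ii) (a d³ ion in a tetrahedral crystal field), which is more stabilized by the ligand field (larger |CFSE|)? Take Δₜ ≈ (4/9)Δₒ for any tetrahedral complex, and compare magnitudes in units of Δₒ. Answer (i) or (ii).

(i): t2g^6 e_g^3, CFSE = -0.6Δₒ.
(ii): Tetrahedral fields are weak (Δₜ ≈ 4/9 Δₒ), so electrons fill high-spin; e^2 t2^1, CFSE = -0.8Δₜ ≈ -0.36Δₒ.
So (i) has the larger |CFSE|.

(i)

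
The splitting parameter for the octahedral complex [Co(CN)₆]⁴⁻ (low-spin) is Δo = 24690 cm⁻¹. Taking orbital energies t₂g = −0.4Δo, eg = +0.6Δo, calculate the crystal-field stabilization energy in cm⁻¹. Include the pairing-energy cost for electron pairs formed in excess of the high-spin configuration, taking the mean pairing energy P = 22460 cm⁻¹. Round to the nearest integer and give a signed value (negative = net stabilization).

-21982

Each CN⁻ contributes -1; 6 × (-1) = -6. With overall charge -4, Co is in the +2 oxidation state.
Co²⁺: group 9, so d-count = 9 − 2 = 7.
Configuration: t₂g⁶ eg¹.
Orbital CFSE = 6(-0.4) + 1(0.6) = -1.8Δo = -1.8 × 24690 = -44442 cm⁻¹.
High-spin d⁷ would be t₂g⁵ eg² with 2 pairs; low-spin has 3, so 1 excess pair costs +1P = +22460 cm⁻¹.
Net CFSE = -44442 + 22460 = -21982 cm⁻¹.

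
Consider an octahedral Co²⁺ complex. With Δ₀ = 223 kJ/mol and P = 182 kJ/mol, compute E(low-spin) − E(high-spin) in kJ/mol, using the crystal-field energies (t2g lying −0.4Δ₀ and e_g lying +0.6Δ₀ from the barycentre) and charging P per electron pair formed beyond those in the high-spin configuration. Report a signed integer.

Group 9 minus oxidation state +2 gives a d⁷ configuration for Co²⁺.
In the high-spin limit (t2g^5 e_g^2) the orbital term is -0.8Δ₀ = -178 kJ/mol, with no excess pairing.
Low-spin t2g^6 e_g^1 gives -1.8Δ₀ = -401 kJ/mol, but forming 1 extra pair costs 1P = 182 kJ/mol, so E(LS) = -401 + 182 = -219 kJ/mol.
Thus E(LS) − E(HS) = -41 kJ/mol.

-41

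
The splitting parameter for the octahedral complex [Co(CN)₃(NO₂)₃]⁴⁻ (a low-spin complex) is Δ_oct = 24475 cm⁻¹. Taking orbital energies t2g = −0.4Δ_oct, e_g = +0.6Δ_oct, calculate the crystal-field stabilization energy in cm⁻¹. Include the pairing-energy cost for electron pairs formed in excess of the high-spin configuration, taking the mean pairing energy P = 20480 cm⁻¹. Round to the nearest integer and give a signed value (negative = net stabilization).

-23575

Ligand charges: 3×(-1) from CN⁻ and 3×(-1) from NO₂⁻ sum to -6; with overall charge -4, Co is +2.
Co²⁺: group 9, so d-count = 9 − 2 = 7.
Electron filling gives t2g^6 e_g^1.
CFSE(orbital) = 6×(-0.4Δ_oct) + 1×(0.6Δ_oct) = -1.8Δ_oct; with Δ_oct = 24475 cm⁻¹ that is -44055 cm⁻¹.
Pairing penalty: 3 pairs vs 2 in the high-spin reference → 1 extra × P = 20480 cm⁻¹.
Overall CFSE = -44055 + 20480 = -23575 cm⁻¹.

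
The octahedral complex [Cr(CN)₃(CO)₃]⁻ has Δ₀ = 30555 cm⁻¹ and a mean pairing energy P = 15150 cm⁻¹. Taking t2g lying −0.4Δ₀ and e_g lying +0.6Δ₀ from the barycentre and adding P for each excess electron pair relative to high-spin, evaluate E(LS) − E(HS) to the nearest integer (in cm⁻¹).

Ligand charges: 3×(-1) from CN⁻ and 3×(+0) from CO sum to -3; with overall charge -1, Cr is +2.
Group 6 minus oxidation state +2 gives a d⁴ configuration for Cr²⁺.
High-spin: t2g^3 e_g^1, CFSE = -0.6Δ₀ = -18333 cm⁻¹.
For low-spin the configuration is t2g^4 e_g^0: orbital energy -1.6 × 30555 = -48888 cm⁻¹, and 1 additional pair relative to high-spin adds 15150 cm⁻¹, giving -33738 cm⁻¹.
The difference is -33738 − (-18333) = -15405 cm⁻¹, so low-spin lies lower.

-15405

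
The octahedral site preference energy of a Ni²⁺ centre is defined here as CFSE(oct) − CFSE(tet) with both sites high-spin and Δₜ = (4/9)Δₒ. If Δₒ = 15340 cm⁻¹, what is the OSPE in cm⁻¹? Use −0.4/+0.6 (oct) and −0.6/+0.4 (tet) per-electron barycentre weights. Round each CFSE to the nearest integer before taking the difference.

Ni²⁺: group 10, so d-count = 10 − 2 = 8.
Octahedral (high-spin): t2g^6 e_g^2, CFSE = 6(−0.4) + 2(+0.6) = -1.2Δₒ = -1.2 × 15340 = -18408 cm⁻¹.
Tetrahedral e^4 t2^4 gives -0.8Δₜ = -0.8 × (4/9) × 15340 = -5454 cm⁻¹.
OSPE = CFSE(oct) − CFSE(tet) = -18408 − (-5454) = -12954 cm⁻¹.

-12954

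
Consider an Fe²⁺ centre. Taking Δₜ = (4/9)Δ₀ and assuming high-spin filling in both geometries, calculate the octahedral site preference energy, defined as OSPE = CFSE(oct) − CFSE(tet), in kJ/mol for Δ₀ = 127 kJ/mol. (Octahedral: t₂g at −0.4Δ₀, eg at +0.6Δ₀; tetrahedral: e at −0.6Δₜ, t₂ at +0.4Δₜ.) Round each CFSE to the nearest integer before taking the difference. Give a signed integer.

-17

Fe²⁺: group 8, so d-count = 8 − 2 = 6.
Octahedral high-spin t2g^4 e_g^2: CFSE = -0.4 × 127 = -51 kJ/mol.
Tetrahedral e^3 t2^3 gives -0.6Δₜ = -0.6 × (4/9) × 127 = -34 kJ/mol.
OSPE = -51 − (-34) = -17 kJ/mol.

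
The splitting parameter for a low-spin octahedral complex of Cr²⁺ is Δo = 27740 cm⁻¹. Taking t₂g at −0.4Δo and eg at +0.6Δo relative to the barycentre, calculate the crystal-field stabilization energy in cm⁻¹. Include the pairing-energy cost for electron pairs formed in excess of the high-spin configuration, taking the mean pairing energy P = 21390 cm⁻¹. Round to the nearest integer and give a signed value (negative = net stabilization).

-22994

Cr²⁺: group 6, so d-count = 6 − 2 = 4.
Configuration: t₂g⁴ eg⁰.
Orbital CFSE = 4(-0.4) + 0(0.6) = -1.6Δo = -1.6 × 27740 = -44384 cm⁻¹.
Pairing penalty: 1 pair vs 0 in the high-spin reference → 1 extra × P = 21390 cm⁻¹.
Net CFSE = -44384 + 21390 = -22994 cm⁻¹.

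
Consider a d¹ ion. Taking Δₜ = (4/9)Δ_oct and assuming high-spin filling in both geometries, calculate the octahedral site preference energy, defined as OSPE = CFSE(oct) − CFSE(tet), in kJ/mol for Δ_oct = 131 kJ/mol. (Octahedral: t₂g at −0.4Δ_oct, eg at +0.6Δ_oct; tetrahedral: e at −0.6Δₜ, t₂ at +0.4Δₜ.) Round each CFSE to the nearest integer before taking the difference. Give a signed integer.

Octahedral (high-spin): t₂g¹ eg⁰, CFSE = 1(−0.4) + 0(+0.6) = -0.4Δ_oct = -0.4 × 131 = -52 kJ/mol.
Tetrahedral e¹ t₂⁰ gives -0.6Δₜ = -0.6 × (4/9) × 131 = -35 kJ/mol.
OSPE = CFSE(oct) − CFSE(tet) = -52 − (-35) = -17 kJ/mol.

-17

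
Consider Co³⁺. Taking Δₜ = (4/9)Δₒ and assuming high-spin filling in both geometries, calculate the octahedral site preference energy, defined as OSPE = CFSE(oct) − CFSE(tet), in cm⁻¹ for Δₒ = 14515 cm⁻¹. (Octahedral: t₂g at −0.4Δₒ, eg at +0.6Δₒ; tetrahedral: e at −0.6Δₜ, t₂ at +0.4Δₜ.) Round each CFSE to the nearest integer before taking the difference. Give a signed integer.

Group 9 minus oxidation state +3 gives a d⁶ configuration for Co³⁺.
Octahedral high-spin t₂g⁴ eg²: CFSE = -0.4 × 14515 = -5806 cm⁻¹.
Tetrahedral: e³ t₂³, CFSE = 3(−0.6) + 3(+0.4) = -0.6Δₜ = -0.6 × (4/9) × 14515 = -3871 cm⁻¹.
OSPE = CFSE(oct) − CFSE(tet) = -5806 − (-3871) = -1935 cm⁻¹.

-1935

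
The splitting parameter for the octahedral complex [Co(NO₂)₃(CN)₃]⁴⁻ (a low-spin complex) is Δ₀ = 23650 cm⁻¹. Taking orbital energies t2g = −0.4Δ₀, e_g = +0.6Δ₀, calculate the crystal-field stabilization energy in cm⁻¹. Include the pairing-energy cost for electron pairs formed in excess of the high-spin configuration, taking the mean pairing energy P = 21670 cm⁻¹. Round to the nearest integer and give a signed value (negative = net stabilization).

Ligand charges: 3×(-1) from NO₂⁻ and 3×(-1) from CN⁻ sum to -6; with overall charge -4, Co is +2.
Co sits in group 9; removing 2 electrons leaves Co²⁺ with 9 − 2 = 7 d electrons.
The d⁷ electrons fill as t2g^6 e_g^1.
The orbital stabilization is -1.8Δ₀ = -1.8 × 23650 = -42570 cm⁻¹.
Pairing penalty: 3 pairs vs 2 in the high-spin reference → 1 extra × P = 21670 cm⁻¹.
Overall CFSE = -42570 + 21670 = -20900 cm⁻¹.

-20900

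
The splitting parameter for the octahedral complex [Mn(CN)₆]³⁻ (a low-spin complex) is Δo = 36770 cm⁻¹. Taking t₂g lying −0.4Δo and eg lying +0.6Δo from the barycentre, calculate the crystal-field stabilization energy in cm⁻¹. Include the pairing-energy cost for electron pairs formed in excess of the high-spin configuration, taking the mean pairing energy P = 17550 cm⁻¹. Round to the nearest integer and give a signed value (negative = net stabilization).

Each CN⁻ contributes -1; 6 × (-1) = -6. With overall charge -3, Mn is in the +3 oxidation state.
Mn³⁺: group 7, so d-count = 7 − 3 = 4.
Electron filling gives t₂g⁴ eg⁰.
CFSE(orbital) = 4×(-0.4Δo) + 0×(0.6Δo) = -1.6Δo; with Δo = 36770 cm⁻¹ that is -58832 cm⁻¹.
Pairing penalty: 1 pair vs 0 in the high-spin reference → 1 extra × P = 17550 cm⁻¹.
Net CFSE = -58832 + 17550 = -41282 cm⁻¹.

-41282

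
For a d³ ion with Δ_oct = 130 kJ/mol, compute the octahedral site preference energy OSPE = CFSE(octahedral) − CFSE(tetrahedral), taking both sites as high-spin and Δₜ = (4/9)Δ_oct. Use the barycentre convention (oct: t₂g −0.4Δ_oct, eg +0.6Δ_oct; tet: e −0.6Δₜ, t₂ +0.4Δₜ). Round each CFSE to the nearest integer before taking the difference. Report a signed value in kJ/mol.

Octahedral high-spin t2g^3 e_g^0: CFSE = -1.2 × 130 = -156 kJ/mol.
Tetrahedral e^2 t2^1 gives -0.8Δₜ = -0.8 × (4/9) × 130 = -46 kJ/mol.
OSPE = CFSE(oct) − CFSE(tet) = -156 − (-46) = -110 kJ/mol.

-110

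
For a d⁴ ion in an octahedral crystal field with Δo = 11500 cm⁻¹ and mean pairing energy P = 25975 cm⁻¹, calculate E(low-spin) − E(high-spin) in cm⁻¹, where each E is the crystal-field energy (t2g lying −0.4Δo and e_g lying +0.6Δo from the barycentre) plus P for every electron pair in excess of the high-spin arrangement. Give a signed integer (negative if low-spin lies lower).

High-spin: t2g^3 e_g^1, CFSE = -0.6Δo = -6900 cm⁻¹.
Low-spin: t2g^4 e_g^0, orbital CFSE = -1.6Δo = -18400 cm⁻¹; plus 1 excess pair × P = +25975 cm⁻¹; total 7575 cm⁻¹.
The difference is 7575 − (-6900) = 14475 cm⁻¹, so high-spin lies lower.

14475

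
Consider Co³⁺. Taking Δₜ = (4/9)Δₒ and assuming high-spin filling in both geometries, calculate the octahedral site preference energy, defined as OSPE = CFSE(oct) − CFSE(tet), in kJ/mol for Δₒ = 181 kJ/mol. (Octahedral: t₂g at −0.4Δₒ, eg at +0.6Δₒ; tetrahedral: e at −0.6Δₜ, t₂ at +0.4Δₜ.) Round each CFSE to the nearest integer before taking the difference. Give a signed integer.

-24

Co³⁺: group 9, so d-count = 9 − 3 = 6.
Octahedral (high-spin): t₂g⁴ eg², CFSE = 4(−0.4) + 2(+0.6) = -0.4Δₒ = -0.4 × 181 = -72 kJ/mol.
Tetrahedral: e³ t₂³, CFSE = 3(−0.6) + 3(+0.4) = -0.6Δₜ = -0.6 × (4/9) × 181 = -48 kJ/mol.
OSPE = -72 − (-48) = -24 kJ/mol.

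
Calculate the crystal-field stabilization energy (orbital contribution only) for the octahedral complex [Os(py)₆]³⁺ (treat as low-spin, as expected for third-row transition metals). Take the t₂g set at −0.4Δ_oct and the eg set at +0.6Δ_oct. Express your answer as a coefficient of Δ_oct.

py is neutral, so the +3 overall charge sits on Os: oxidation state +3.
Os³⁺: group 8, so d-count = 8 − 3 = 5.
Configuration: t₂g⁵ eg⁰.
CFSE = 5(-0.4Δ_oct) + 0(0.6Δ_oct) = -2.0Δ_oct + 0.0Δ_oct = -2.0Δ_oct.

-2.0 Δ_oct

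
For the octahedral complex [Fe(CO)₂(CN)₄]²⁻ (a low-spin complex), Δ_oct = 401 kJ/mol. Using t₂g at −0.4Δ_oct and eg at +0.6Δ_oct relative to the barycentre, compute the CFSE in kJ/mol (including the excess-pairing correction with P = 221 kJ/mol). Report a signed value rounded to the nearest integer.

Ligand charges: 2×(+0) from CO and 4×(-1) from CN⁻ sum to -4; with overall charge -2, Fe is +2.
Fe²⁺: group 8, so d-count = 8 − 2 = 6.
Electron filling gives t₂g⁶ eg⁰.
The orbital stabilization is -2.4Δ_oct = -2.4 × 401 = -962 kJ/mol.
High-spin d⁶ would be t₂g⁴ eg² with 1 pair; low-spin has 3, so 2 excess pairs cost +2P = +442 kJ/mol.
Combining: -962 + 442 = -520 kJ/mol.

-520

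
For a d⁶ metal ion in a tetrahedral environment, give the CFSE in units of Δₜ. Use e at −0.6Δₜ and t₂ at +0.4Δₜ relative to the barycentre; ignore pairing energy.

-0.6 Δₜ

With tetrahedral geometry the complex is necessarily high-spin.
Configuration: e³ t₂³.
CFSE = 3(-0.6Δₜ) + 3(0.4Δₜ) = -1.8Δₜ + 1.2Δₜ = -0.6Δₜ.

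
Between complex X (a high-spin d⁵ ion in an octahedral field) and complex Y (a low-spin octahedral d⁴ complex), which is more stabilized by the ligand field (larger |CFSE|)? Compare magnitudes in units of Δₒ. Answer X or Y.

X: t₂g³ eg², CFSE = 0.0Δₒ.
Y: t2g^4 e_g^0, CFSE = -1.6Δₒ.
So Y has the larger |CFSE|.

Y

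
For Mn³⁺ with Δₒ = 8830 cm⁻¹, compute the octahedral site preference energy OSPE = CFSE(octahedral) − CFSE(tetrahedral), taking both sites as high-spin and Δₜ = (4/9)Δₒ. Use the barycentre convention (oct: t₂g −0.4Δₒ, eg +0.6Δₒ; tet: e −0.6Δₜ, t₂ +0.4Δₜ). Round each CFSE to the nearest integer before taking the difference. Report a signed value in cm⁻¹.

Mn is in group 7, so Mn³⁺ is d⁴ (7 − 3 = 4).
Octahedral high-spin t2g^3 e_g^1: CFSE = -0.6 × 8830 = -5298 cm⁻¹.
In a tetrahedral site the filling is e^2 t2^2: CFSE(tet) = -0.4Δₜ = -0.4 × (4/9)(8830) = -1570 cm⁻¹.
OSPE = -5298 − (-1570) = -3728 cm⁻¹.

-3728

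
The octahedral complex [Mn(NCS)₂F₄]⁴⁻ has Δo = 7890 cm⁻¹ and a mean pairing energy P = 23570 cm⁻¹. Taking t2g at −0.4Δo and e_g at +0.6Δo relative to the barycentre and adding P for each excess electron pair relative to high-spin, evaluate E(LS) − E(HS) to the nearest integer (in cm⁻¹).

Ligand charges: 2×(-1) from NCS⁻ and 4×(-1) from F⁻ sum to -6; with overall charge -4, Mn is +2.
Group 7 minus oxidation state +2 gives a d⁵ configuration for Mn²⁺.
In the high-spin limit (t2g^3 e_g^2) the orbital term is 0.0Δo = 0 cm⁻¹, with no excess pairing.
For low-spin the configuration is t2g^5 e_g^0: orbital energy -2.0 × 7890 = -15780 cm⁻¹, and 2 additional pairs relative to high-spin add 47140 cm⁻¹, giving 31360 cm⁻¹.
E(LS) − E(HS) = 31360 − (0) = 31360 cm⁻¹.

31360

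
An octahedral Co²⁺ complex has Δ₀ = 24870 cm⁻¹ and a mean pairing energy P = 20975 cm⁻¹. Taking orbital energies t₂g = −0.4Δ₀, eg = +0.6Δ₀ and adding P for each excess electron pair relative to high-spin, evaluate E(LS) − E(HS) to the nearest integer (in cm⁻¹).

Group 9 minus oxidation state +2 gives a d⁷ configuration for Co²⁺.
In the high-spin limit (t₂g⁵ eg²) the orbital term is -0.8Δ₀ = -19896 cm⁻¹, with no excess pairing.
Low-spin: t₂g⁶ eg¹, orbital CFSE = -1.8Δ₀ = -44766 cm⁻¹; plus 1 excess pair × P = +20975 cm⁻¹; total -23791 cm⁻¹.
E(LS) − E(HS) = -23791 − (-19896) = -3895 cm⁻¹.

-3895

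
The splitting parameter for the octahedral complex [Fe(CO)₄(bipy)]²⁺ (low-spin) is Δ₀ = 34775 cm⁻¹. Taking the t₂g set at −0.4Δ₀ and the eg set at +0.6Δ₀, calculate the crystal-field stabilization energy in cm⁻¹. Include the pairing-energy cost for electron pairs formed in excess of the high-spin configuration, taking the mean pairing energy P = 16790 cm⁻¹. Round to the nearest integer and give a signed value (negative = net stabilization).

Ligand charges: 4×(+0) from CO and 1×(+0) from bipy sum to +0; with overall charge +2, Fe is +2.
Group 8 minus oxidation state +2 gives a d⁶ configuration for Fe²⁺.
Configuration: t₂g⁶ eg⁰.
Orbital CFSE = 6(-0.4) + 0(0.6) = -2.4Δ₀ = -2.4 × 34775 = -83460 cm⁻¹.
High-spin d⁶ would be t₂g⁴ eg² with 1 pair; low-spin has 3, so 2 excess pairs cost +2P = +33580 cm⁻¹.
Combining: -83460 + 33580 = -49880 cm⁻¹.

-49880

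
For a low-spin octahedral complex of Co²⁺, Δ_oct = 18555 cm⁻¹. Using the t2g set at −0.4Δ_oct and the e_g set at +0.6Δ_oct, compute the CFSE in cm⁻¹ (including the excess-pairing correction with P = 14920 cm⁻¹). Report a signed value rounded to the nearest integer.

-18479

Co²⁺: group 9, so d-count = 9 − 2 = 7.
The d⁷ electrons fill as t2g^6 e_g^1.
The orbital stabilization is -1.8Δ_oct = -1.8 × 18555 = -33399 cm⁻¹.
Relative to high-spin t2g^5 e_g^2 (2 paired), the low-spin configuration has 1 additional pair, contributing +1 × 14920 = +14920 cm⁻¹.
Overall CFSE = -33399 + 14920 = -18479 cm⁻¹.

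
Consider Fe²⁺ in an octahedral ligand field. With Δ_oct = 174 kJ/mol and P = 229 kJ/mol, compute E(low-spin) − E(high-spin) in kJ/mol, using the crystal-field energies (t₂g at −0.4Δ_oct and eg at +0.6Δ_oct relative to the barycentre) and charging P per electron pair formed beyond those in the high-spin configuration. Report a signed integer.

110

Fe is in group 8, so Fe²⁺ is d⁶ (8 − 2 = 6).
High-spin: t₂g⁴ eg², CFSE = -0.4Δ_oct = -70 kJ/mol.
Low-spin t₂g⁶ eg⁰ gives -2.4Δ_oct = -418 kJ/mol, but forming 2 extra pairs costs 2P = 458 kJ/mol, so E(LS) = -418 + 458 = 40 kJ/mol.
E(LS) − E(HS) = 40 − (-70) = 110 kJ/mol.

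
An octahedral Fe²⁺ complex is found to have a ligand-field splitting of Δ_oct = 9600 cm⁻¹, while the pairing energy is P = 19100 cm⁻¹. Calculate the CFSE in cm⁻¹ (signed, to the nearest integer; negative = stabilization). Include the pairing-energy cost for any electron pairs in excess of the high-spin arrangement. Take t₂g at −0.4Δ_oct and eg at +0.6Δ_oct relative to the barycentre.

-3840

Fe sits in group 8; removing 2 electrons leaves Fe²⁺ with 8 − 2 = 6 d electrons.
Here Δ_oct < P (9600 < 19100), so the high-spin state is favoured.
Configuration: t₂g⁴ eg².
Orbital CFSE = -0.4Δ_oct = -0.4 × 9600 = -3840 cm⁻¹.
High-spin has no excess pairs, so no pairing correction applies.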